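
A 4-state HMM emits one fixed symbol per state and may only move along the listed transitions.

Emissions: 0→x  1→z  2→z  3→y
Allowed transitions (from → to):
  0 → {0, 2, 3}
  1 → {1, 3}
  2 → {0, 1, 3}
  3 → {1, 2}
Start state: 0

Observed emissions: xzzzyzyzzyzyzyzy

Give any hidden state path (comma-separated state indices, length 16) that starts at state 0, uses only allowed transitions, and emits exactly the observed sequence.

  t0 'x' -> {0}, take 0 (start)
  t1 'z' -> {1,2}, take 2 (0->2 ok)
  t2 'z' -> {1,2}, take 1 (2->1 ok)
  t3 'z' -> {1,2}, take 1 (1->1 ok)
  t4 'y' -> {3}, take 3 (1->3 ok)
  t5 'z' -> {1,2}, take 2 (3->2 ok)
  t6 'y' -> {3}, take 3 (2->3 ok)
  t7 'z' -> {1,2}, take 1 (3->1 ok)
  t8 'z' -> {1,2}, take 1 (1->1 ok)
  t9 'y' -> {3}, take 3 (1->3 ok)
  t10 'z' -> {1,2}, take 2 (3->2 ok)
  t11 'y' -> {3}, take 3 (2->3 ok)
  t12 'z' -> {1,2}, take 1 (3->1 ok)
  t13 'y' -> {3}, take 3 (1->3 ok)
  t14 'z' -> {1,2}, take 1 (3->1 ok)
  t15 'y' -> {3}, take 3 (1->3 ok)

0,2,1,1,3,2,3,1,1,3,2,3,1,3,1,3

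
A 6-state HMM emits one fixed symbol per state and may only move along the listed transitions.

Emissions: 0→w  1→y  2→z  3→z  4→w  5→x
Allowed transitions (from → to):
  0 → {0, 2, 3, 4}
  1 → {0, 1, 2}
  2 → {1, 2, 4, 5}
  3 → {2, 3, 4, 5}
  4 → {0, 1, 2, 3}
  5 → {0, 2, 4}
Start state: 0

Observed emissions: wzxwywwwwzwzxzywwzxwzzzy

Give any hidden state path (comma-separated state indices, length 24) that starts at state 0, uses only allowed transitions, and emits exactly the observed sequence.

0,3,5,4,1,0,0,0,4,3,4,3,5,2,1,0,0,3,5,0,3,2,2,1

  t0 'w' -> {0,4}, take 0 (start)
  t1 'z' -> {2,3}, take 3 (0->3 ok)
  t2 'x' -> {5}, take 5 (3->5 ok)
  t3 'w' -> {0,4}, take 4 (5->4 ok)
  t4 'y' -> {1}, take 1 (4->1 ok)
  t5 'w' -> {0,4}, take 0 (1->0 ok)
  t6 'w' -> {0,4}, take 0 (0->0 ok)
  t7 'w' -> {0,4}, take 0 (0->0 ok)
  t8 'w' -> {0,4}, take 4 (0->4 ok)
  t9 'z' -> {2,3}, take 3 (4->3 ok)
  t10 'w' -> {0,4}, take 4 (3->4 ok)
  t11 'z' -> {2,3}, take 3 (4->3 ok)
  t12 'x' -> {5}, take 5 (3->5 ok)
  t13 'z' -> {2,3}, take 2 (5->2 ok)
  t14 'y' -> {1}, take 1 (2->1 ok)
  t15 'w' -> {0,4}, take 0 (1->0 ok)
  t16 'w' -> {0,4}, take 0 (0->0 ok)
  t17 'z' -> {2,3}, take 3 (0->3 ok)
  t18 'x' -> {5}, take 5 (3->5 ok)
  t19 'w' -> {0,4}, take 0 (5->0 ok)
  t20 'z' -> {2,3}, take 3 (0->3 ok)
  t21 'z' -> {2,3}, take 2 (3->2 ok)
  t22 'z' -> {2,3}, take 2 (2->2 ok)
  t23 'y' -> {1}, take 1 (2->1 ok)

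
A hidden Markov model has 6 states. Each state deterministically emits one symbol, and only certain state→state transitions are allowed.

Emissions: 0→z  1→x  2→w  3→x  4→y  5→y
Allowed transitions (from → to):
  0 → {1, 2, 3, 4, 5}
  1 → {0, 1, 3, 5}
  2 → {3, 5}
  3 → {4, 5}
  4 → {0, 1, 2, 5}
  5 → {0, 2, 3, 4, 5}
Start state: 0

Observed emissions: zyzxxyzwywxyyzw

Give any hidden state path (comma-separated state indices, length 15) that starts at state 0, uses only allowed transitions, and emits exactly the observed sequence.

  [0] z  {0}  => 0  start
  [1] y  {4,5}  => 5  0->5 ok
  [2] z  {0}  => 0  5->0 ok
  [3] x  {1,3}  => 1  0->1 ok
  [4] x  {1,3}  => 3  1->3 ok
  [5] y  {4,5}  => 4  3->4 ok
  [6] z  {0}  => 0  4->0 ok
  [7] w  {2}  => 2  0->2 ok
  [8] y  {4,5}  => 5  2->5 ok
  [9] w  {2}  => 2  5->2 ok
  [10] x  {1,3}  => 3  2->3 ok
  [11] y  {4,5}  => 5  3->5 ok
  [12] y  {4,5}  => 4  5->4 ok
  [13] z  {0}  => 0  4->0 ok
  [14] w  {2}  => 2  0->2 ok

0,5,0,1,3,4,0,2,5,2,3,5,4,0,2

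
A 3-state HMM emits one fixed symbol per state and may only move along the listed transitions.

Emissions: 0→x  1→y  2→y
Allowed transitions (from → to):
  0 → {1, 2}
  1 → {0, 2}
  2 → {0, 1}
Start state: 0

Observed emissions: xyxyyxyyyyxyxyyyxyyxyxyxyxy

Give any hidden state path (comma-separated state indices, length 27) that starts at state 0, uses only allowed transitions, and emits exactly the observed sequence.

0,1,0,2,1,0,1,2,1,2,0,2,0,1,2,1,0,2,1,0,1,0,2,0,2,0,2

  0: obs=x cand={0} pick 0 [start]
  1: obs=y cand={1,2} pick 1 [0->1 ok]
  2: obs=x cand={0} pick 0 [1->0 ok]
  3: obs=y cand={1,2} pick 2 [0->2 ok]
  4: obs=y cand={1,2} pick 1 [2->1 ok]
  5: obs=x cand={0} pick 0 [1->0 ok]
  6: obs=y cand={1,2} pick 1 [0->1 ok]
  7: obs=y cand={1,2} pick 2 [1->2 ok]
  8: obs=y cand={1,2} pick 1 [2->1 ok]
  9: obs=y cand={1,2} pick 2 [1->2 ok]
  10: obs=x cand={0} pick 0 [2->0 ok]
  11: obs=y cand={1,2} pick 2 [0->2 ok]
  12: obs=x cand={0} pick 0 [2->0 ok]
  13: obs=y cand={1,2} pick 1 [0->1 ok]
  14: obs=y cand={1,2} pick 2 [1->2 ok]
  15: obs=y cand={1,2} pick 1 [2->1 ok]
  16: obs=x cand={0} pick 0 [1->0 ok]
  17: obs=y cand={1,2} pick 2 [0->2 ok]
  18: obs=y cand={1,2} pick 1 [2->1 ok]
  19: obs=x cand={0} pick 0 [1->0 ok]
  20: obs=y cand={1,2} pick 1 [0->1 ok]
  21: obs=x cand={0} pick 0 [1->0 ok]
  22: obs=y cand={1,2} pick 2 [0->2 ok]
  23: obs=x cand={0} pick 0 [2->0 ok]
  24: obs=y cand={1,2} pick 2 [0->2 ok]
  25: obs=x cand={0} pick 0 [2->0 ok]
  26: obs=y cand={1,2} pick 2 [0->2 ok]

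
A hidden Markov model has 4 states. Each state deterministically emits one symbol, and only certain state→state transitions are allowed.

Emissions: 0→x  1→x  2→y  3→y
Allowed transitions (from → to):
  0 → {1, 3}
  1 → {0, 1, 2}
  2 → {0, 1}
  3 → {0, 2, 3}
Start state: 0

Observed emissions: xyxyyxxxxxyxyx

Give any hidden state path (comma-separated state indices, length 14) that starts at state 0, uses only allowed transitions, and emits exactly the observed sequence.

0,3,0,3,2,0,1,0,1,1,2,1,2,1

  [0] x  {0,1}  => 0  start
  [1] y  {2,3}  => 3  0->3 ok
  [2] x  {0,1}  => 0  3->0 ok
  [3] y  {2,3}  => 3  0->3 ok
  [4] y  {2,3}  => 2  3->2 ok
  [5] x  {0,1}  => 0  2->0 ok
  [6] x  {0,1}  => 1  0->1 ok
  [7] x  {0,1}  => 0  1->0 ok
  [8] x  {0,1}  => 1  0->1 ok
  [9] x  {0,1}  => 1  1->1 ok
  [10] y  {2,3}  => 2  1->2 ok
  [11] x  {0,1}  => 1  2->1 ok
  [12] y  {2,3}  => 2  1->2 ok
  [13] x  {0,1}  => 1  2->1 ok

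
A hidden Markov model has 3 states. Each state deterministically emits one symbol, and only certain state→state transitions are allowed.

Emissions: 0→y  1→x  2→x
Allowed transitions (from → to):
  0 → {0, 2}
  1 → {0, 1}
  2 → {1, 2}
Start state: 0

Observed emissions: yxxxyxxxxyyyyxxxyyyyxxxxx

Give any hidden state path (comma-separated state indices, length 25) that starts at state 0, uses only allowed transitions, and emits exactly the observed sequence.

0,2,1,1,0,2,2,2,1,0,0,0,0,2,1,1,0,0,0,0,2,2,2,1,1

  0: obs=y cand={0} pick 0 [start]
  1: obs=x cand={1,2} pick 2 [0->2 ok]
  2: obs=x cand={1,2} pick 1 [2->1 ok]
  3: obs=x cand={1,2} pick 1 [1->1 ok]
  4: obs=y cand={0} pick 0 [1->0 ok]
  5: obs=x cand={1,2} pick 2 [0->2 ok]
  6: obs=x cand={1,2} pick 2 [2->2 ok]
  7: obs=x cand={1,2} pick 2 [2->2 ok]
  8: obs=x cand={1,2} pick 1 [2->1 ok]
  9: obs=y cand={0} pick 0 [1->0 ok]
  10: obs=y cand={0} pick 0 [0->0 ok]
  11: obs=y cand={0} pick 0 [0->0 ok]
  12: obs=y cand={0} pick 0 [0->0 ok]
  13: obs=x cand={1,2} pick 2 [0->2 ok]
  14: obs=x cand={1,2} pick 1 [2->1 ok]
  15: obs=x cand={1,2} pick 1 [1->1 ok]
  16: obs=y cand={0} pick 0 [1->0 ok]
  17: obs=y cand={0} pick 0 [0->0 ok]
  18: obs=y cand={0} pick 0 [0->0 ok]
  19: obs=y cand={0} pick 0 [0->0 ok]
  20: obs=x cand={1,2} pick 2 [0->2 ok]
  21: obs=x cand={1,2} pick 2 [2->2 ok]
  22: obs=x cand={1,2} pick 2 [2->2 ok]
  23: obs=x cand={1,2} pick 1 [2->1 ok]
  24: obs=x cand={1,2} pick 1 [1->1 ok]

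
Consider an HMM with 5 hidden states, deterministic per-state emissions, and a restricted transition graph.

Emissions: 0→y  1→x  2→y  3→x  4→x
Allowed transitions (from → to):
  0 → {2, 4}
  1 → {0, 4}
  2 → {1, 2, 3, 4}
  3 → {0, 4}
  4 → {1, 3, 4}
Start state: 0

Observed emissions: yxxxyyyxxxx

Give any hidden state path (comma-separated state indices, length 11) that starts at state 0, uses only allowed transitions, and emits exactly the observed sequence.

0,4,4,1,0,2,2,4,1,4,1

  0: obs=y cand={0,2} pick 0 [start]
  1: obs=x cand={1,3,4} pick 4 [0->4 ok]
  2: obs=x cand={1,3,4} pick 4 [4->4 ok]
  3: obs=x cand={1,3,4} pick 1 [4->1 ok]
  4: obs=y cand={0,2} pick 0 [1->0 ok]
  5: obs=y cand={0,2} pick 2 [0->2 ok]
  6: obs=y cand={0,2} pick 2 [2->2 ok]
  7: obs=x cand={1,3,4} pick 4 [2->4 ok]
  8: obs=x cand={1,3,4} pick 1 [4->1 ok]
  9: obs=x cand={1,3,4} pick 4 [1->4 ok]
  10: obs=x cand={1,3,4} pick 1 [4->1 ok]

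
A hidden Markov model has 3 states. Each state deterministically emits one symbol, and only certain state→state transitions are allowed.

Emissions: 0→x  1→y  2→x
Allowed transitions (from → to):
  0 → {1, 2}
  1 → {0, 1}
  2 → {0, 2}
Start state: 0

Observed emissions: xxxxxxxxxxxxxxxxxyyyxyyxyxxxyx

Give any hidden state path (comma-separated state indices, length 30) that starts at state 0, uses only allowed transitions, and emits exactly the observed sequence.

  t0 'x' -> {0,2}, take 0 (start)
  t1 'x' -> {0,2}, take 2 (0->2 ok)
  t2 'x' -> {0,2}, take 0 (2->0 ok)
  t3 'x' -> {0,2}, take 2 (0->2 ok)
  t4 'x' -> {0,2}, take 2 (2->2 ok)
  t5 'x' -> {0,2}, take 0 (2->0 ok)
  t6 'x' -> {0,2}, take 2 (0->2 ok)
  t7 'x' -> {0,2}, take 2 (2->2 ok)
  t8 'x' -> {0,2}, take 0 (2->0 ok)
  t9 'x' -> {0,2}, take 2 (0->2 ok)
  t10 'x' -> {0,2}, take 2 (2->2 ok)
  t11 'x' -> {0,2}, take 2 (2->2 ok)
  t12 'x' -> {0,2}, take 0 (2->0 ok)
  t13 'x' -> {0,2}, take 2 (0->2 ok)
  t14 'x' -> {0,2}, take 0 (2->0 ok)
  t15 'x' -> {0,2}, take 2 (0->2 ok)
  t16 'x' -> {0,2}, take 0 (2->0 ok)
  t17 'y' -> {1}, take 1 (0->1 ok)
  t18 'y' -> {1}, take 1 (1->1 ok)
  t19 'y' -> {1}, take 1 (1->1 ok)
  t20 'x' -> {0,2}, take 0 (1->0 ok)
  t21 'y' -> {1}, take 1 (0->1 ok)
  t22 'y' -> {1}, take 1 (1->1 ok)
  t23 'x' -> {0,2}, take 0 (1->0 ok)
  t24 'y' -> {1}, take 1 (0->1 ok)
  t25 'x' -> {0,2}, take 0 (1->0 ok)
  t26 'x' -> {0,2}, take 2 (0->2 ok)
  t27 'x' -> {0,2}, take 0 (2->0 ok)
  t28 'y' -> {1}, take 1 (0->1 ok)
  t29 'x' -> {0,2}, take 0 (1->0 ok)

0,2,0,2,2,0,2,2,0,2,2,2,0,2,0,2,0,1,1,1,0,1,1,0,1,0,2,0,1,0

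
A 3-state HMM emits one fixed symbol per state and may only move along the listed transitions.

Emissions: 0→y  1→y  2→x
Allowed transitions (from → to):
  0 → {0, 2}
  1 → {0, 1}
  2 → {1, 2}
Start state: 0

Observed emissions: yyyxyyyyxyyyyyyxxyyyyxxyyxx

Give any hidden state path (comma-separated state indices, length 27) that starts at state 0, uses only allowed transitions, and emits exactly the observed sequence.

0,0,0,2,1,1,0,0,2,1,1,1,1,1,0,2,2,1,1,1,0,2,2,1,0,2,2

  pos 0: y in {0,1}, choose 0; start
  pos 1: y in {0,1}, choose 0; 0->0 ok
  pos 2: y in {0,1}, choose 0; 0->0 ok
  pos 3: x in {2}, choose 2; 0->2 ok
  pos 4: y in {0,1}, choose 1; 2->1 ok
  pos 5: y in {0,1}, choose 1; 1->1 ok
  pos 6: y in {0,1}, choose 0; 1->0 ok
  pos 7: y in {0,1}, choose 0; 0->0 ok
  pos 8: x in {2}, choose 2; 0->2 ok
  pos 9: y in {0,1}, choose 1; 2->1 ok
  pos 10: y in {0,1}, choose 1; 1->1 ok
  pos 11: y in {0,1}, choose 1; 1->1 ok
  pos 12: y in {0,1}, choose 1; 1->1 ok
  pos 13: y in {0,1}, choose 1; 1->1 ok
  pos 14: y in {0,1}, choose 0; 1->0 ok
  pos 15: x in {2}, choose 2; 0->2 ok
  pos 16: x in {2}, choose 2; 2->2 ok
  pos 17: y in {0,1}, choose 1; 2->1 ok
  pos 18: y in {0,1}, choose 1; 1->1 ok
  pos 19: y in {0,1}, choose 1; 1->1 ok
  pos 20: y in {0,1}, choose 0; 1->0 ok
  pos 21: x in {2}, choose 2; 0->2 ok
  pos 22: x in {2}, choose 2; 2->2 ok
  pos 23: y in {0,1}, choose 1; 2->1 ok
  pos 24: y in {0,1}, choose 0; 1->0 ok
  pos 25: x in {2}, choose 2; 0->2 ok
  pos 26: x in {2}, choose 2; 2->2 ok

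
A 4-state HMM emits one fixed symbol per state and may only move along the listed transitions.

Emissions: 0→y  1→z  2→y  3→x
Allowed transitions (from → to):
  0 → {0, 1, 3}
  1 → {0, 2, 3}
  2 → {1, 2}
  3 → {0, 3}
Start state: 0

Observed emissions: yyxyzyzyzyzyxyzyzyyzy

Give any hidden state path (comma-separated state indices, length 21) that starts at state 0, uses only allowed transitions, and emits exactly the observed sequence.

  t0 'y' -> {0,2}, take 0 (start)
  t1 'y' -> {0,2}, take 0 (0->0 ok)
  t2 'x' -> {3}, take 3 (0->3 ok)
  t3 'y' -> {0,2}, take 0 (3->0 ok)
  t4 'z' -> {1}, take 1 (0->1 ok)
  t5 'y' -> {0,2}, take 0 (1->0 ok)
  t6 'z' -> {1}, take 1 (0->1 ok)
  t7 'y' -> {0,2}, take 2 (1->2 ok)
  t8 'z' -> {1}, take 1 (2->1 ok)
  t9 'y' -> {0,2}, take 0 (1->0 ok)
  t10 'z' -> {1}, take 1 (0->1 ok)
  t11 'y' -> {0,2}, take 0 (1->0 ok)
  t12 'x' -> {3}, take 3 (0->3 ok)
  t13 'y' -> {0,2}, take 0 (3->0 ok)
  t14 'z' -> {1}, take 1 (0->1 ok)
  t15 'y' -> {0,2}, take 0 (1->0 ok)
  t16 'z' -> {1}, take 1 (0->1 ok)
  t17 'y' -> {0,2}, take 2 (1->2 ok)
  t18 'y' -> {0,2}, take 2 (2->2 ok)
  t19 'z' -> {1}, take 1 (2->1 ok)
  t20 'y' -> {0,2}, take 0 (1->0 ok)

0,0,3,0,1,0,1,2,1,0,1,0,3,0,1,0,1,2,2,1,0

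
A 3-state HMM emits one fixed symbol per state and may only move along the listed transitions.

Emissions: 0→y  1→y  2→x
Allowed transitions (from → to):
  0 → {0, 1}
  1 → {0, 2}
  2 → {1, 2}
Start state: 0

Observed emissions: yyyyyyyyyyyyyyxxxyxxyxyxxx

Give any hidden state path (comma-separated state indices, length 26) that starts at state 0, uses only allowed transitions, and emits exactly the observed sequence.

  pos 0: y in {0,1}, choose 0; start
  pos 1: y in {0,1}, choose 0; 0->0 ok
  pos 2: y in {0,1}, choose 1; 0->1 ok
  pos 3: y in {0,1}, choose 0; 1->0 ok
  pos 4: y in {0,1}, choose 1; 0->1 ok
  pos 5: y in {0,1}, choose 0; 1->0 ok
  pos 6: y in {0,1}, choose 0; 0->0 ok
  pos 7: y in {0,1}, choose 0; 0->0 ok
  pos 8: y in {0,1}, choose 1; 0->1 ok
  pos 9: y in {0,1}, choose 0; 1->0 ok
  pos 10: y in {0,1}, choose 0; 0->0 ok
  pos 11: y in {0,1}, choose 1; 0->1 ok
  pos 12: y in {0,1}, choose 0; 1->0 ok
  pos 13: y in {0,1}, choose 1; 0->1 ok
  pos 14: x in {2}, choose 2; 1->2 ok
  pos 15: x in {2}, choose 2; 2->2 ok
  pos 16: x in {2}, choose 2; 2->2 ok
  pos 17: y in {0,1}, choose 1; 2->1 ok
  pos 18: x in {2}, choose 2; 1->2 ok
  pos 19: x in {2}, choose 2; 2->2 ok
  pos 20: y in {0,1}, choose 1; 2->1 ok
  pos 21: x in {2}, choose 2; 1->2 ok
  pos 22: y in {0,1}, choose 1; 2->1 ok
  pos 23: x in {2}, choose 2; 1->2 ok
  pos 24: x in {2}, choose 2; 2->2 ok
  pos 25: x in {2}, choose 2; 2->2 ok

0,0,1,0,1,0,0,0,1,0,0,1,0,1,2,2,2,1,2,2,1,2,1,2,2,2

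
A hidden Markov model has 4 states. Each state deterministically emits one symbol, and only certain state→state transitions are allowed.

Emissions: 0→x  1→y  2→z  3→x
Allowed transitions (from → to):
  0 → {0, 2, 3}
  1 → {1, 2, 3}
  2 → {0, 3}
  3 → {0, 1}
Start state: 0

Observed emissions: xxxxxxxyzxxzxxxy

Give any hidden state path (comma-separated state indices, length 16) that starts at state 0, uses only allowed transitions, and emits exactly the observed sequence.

0,0,0,0,3,0,3,1,2,3,0,2,0,0,3,1

  0: obs=x cand={0,3} pick 0 [start]
  1: obs=x cand={0,3} pick 0 [0->0 ok]
  2: obs=x cand={0,3} pick 0 [0->0 ok]
  3: obs=x cand={0,3} pick 0 [0->0 ok]
  4: obs=x cand={0,3} pick 3 [0->3 ok]
  5: obs=x cand={0,3} pick 0 [3->0 ok]
  6: obs=x cand={0,3} pick 3 [0->3 ok]
  7: obs=y cand={1} pick 1 [3->1 ok]
  8: obs=z cand={2} pick 2 [1->2 ok]
  9: obs=x cand={0,3} pick 3 [2->3 ok]
  10: obs=x cand={0,3} pick 0 [3->0 ok]
  11: obs=z cand={2} pick 2 [0->2 ok]
  12: obs=x cand={0,3} pick 0 [2->0 ok]
  13: obs=x cand={0,3} pick 0 [0->0 ok]
  14: obs=x cand={0,3} pick 3 [0->3 ok]
  15: obs=y cand={1} pick 1 [3->1 ok]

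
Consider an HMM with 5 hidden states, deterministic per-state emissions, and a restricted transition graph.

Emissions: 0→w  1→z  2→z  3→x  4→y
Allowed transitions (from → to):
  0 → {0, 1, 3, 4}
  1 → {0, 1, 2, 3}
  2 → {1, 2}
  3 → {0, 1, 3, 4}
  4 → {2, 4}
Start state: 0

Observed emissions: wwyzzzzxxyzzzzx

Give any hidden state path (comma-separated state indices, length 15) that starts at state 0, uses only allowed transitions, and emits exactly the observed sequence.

0,0,4,2,1,2,1,3,3,4,2,1,1,1,3

  0: obs=w cand={0} pick 0 [start]
  1: obs=w cand={0} pick 0 [0->0 ok]
  2: obs=y cand={4} pick 4 [0->4 ok]
  3: obs=z cand={1,2} pick 2 [4->2 ok]
  4: obs=z cand={1,2} pick 1 [2->1 ok]
  5: obs=z cand={1,2} pick 2 [1->2 ok]
  6: obs=z cand={1,2} pick 1 [2->1 ok]
  7: obs=x cand={3} pick 3 [1->3 ok]
  8: obs=x cand={3} pick 3 [3->3 ok]
  9: obs=y cand={4} pick 4 [3->4 ok]
  10: obs=z cand={1,2} pick 2 [4->2 ok]
  11: obs=z cand={1,2} pick 1 [2->1 ok]
  12: obs=z cand={1,2} pick 1 [1->1 ok]
  13: obs=z cand={1,2} pick 1 [1->1 ok]
  14: obs=x cand={3} pick 3 [1->3 ok]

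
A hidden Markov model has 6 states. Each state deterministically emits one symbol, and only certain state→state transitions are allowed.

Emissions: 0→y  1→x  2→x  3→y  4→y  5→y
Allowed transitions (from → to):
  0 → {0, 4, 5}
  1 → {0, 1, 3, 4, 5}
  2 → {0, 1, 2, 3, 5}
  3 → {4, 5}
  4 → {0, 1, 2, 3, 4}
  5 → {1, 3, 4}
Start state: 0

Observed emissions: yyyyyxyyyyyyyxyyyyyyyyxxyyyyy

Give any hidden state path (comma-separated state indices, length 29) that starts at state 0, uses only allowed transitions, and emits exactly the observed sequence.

  [0] y  {0,3,4,5}  => 0  start
  [1] y  {0,3,4,5}  => 4  0->4 ok
  [2] y  {0,3,4,5}  => 4  4->4 ok
  [3] y  {0,3,4,5}  => 0  4->0 ok
  [4] y  {0,3,4,5}  => 5  0->5 ok
  [5] x  {1,2}  => 1  5->1 ok
  [6] y  {0,3,4,5}  => 0  1->0 ok
  [7] y  {0,3,4,5}  => 0  0->0 ok
  [8] y  {0,3,4,5}  => 4  0->4 ok
  [9] y  {0,3,4,5}  => 3  4->3 ok
  [10] y  {0,3,4,5}  => 4  3->4 ok
  [11] y  {0,3,4,5}  => 0  4->0 ok
  [12] y  {0,3,4,5}  => 4  0->4 ok
  [13] x  {1,2}  => 1  4->1 ok
  [14] y  {0,3,4,5}  => 0  1->0 ok
  [15] y  {0,3,4,5}  => 4  0->4 ok
  [16] y  {0,3,4,5}  => 0  4->0 ok
  [17] y  {0,3,4,5}  => 0  0->0 ok
  [18] y  {0,3,4,5}  => 5  0->5 ok
  [19] y  {0,3,4,5}  => 4  5->4 ok
  [20] y  {0,3,4,5}  => 3  4->3 ok
  [21] y  {0,3,4,5}  => 5  3->5 ok
  [22] x  {1,2}  => 1  5->1 ok
  [23] x  {1,2}  => 1  1->1 ok
  [24] y  {0,3,4,5}  => 0  1->0 ok
  [25] y  {0,3,4,5}  => 0  0->0 ok
  [26] y  {0,3,4,5}  => 5  0->5 ok
  [27] y  {0,3,4,5}  => 3  5->3 ok
  [28] y  {0,3,4,5}  => 5  3->5 ok

0,4,4,0,5,1,0,0,4,3,4,0,4,1,0,4,0,0,5,4,3,5,1,1,0,0,5,3,5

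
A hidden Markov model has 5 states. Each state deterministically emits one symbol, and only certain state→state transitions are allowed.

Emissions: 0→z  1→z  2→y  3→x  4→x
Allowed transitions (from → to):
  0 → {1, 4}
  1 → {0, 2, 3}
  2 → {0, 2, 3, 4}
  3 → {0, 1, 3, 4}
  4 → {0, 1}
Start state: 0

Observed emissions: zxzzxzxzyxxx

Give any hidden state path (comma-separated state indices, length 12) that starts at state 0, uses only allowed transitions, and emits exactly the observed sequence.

0,4,1,0,4,0,4,1,2,3,3,4

  0: obs=z cand={0,1} pick 0 [start]
  1: obs=x cand={3,4} pick 4 [0->4 ok]
  2: obs=z cand={0,1} pick 1 [4->1 ok]
  3: obs=z cand={0,1} pick 0 [1->0 ok]
  4: obs=x cand={3,4} pick 4 [0->4 ok]
  5: obs=z cand={0,1} pick 0 [4->0 ok]
  6: obs=x cand={3,4} pick 4 [0->4 ok]
  7: obs=z cand={0,1} pick 1 [4->1 ok]
  8: obs=y cand={2} pick 2 [1->2 ok]
  9: obs=x cand={3,4} pick 3 [2->3 ok]
  10: obs=x cand={3,4} pick 3 [3->3 ok]
  11: obs=x cand={3,4} pick 4 [3->4 ok]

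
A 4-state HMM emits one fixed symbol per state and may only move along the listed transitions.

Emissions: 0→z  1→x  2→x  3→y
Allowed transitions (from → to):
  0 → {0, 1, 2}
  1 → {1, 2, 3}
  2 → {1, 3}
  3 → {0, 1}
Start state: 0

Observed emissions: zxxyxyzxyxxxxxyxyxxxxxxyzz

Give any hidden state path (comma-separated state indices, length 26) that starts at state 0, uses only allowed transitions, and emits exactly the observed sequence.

  0: obs=z cand={0} pick 0 [start]
  1: obs=x cand={1,2} pick 1 [0->1 ok]
  2: obs=x cand={1,2} pick 1 [1->1 ok]
  3: obs=y cand={3} pick 3 [1->3 ok]
  4: obs=x cand={1,2} pick 1 [3->1 ok]
  5: obs=y cand={3} pick 3 [1->3 ok]
  6: obs=z cand={0} pick 0 [3->0 ok]
  7: obs=x cand={1,2} pick 2 [0->2 ok]
  8: obs=y cand={3} pick 3 [2->3 ok]
  9: obs=x cand={1,2} pick 1 [3->1 ok]
  10: obs=x cand={1,2} pick 2 [1->2 ok]
  11: obs=x cand={1,2} pick 1 [2->1 ok]
  12: obs=x cand={1,2} pick 1 [1->1 ok]
  13: obs=x cand={1,2} pick 1 [1->1 ok]
  14: obs=y cand={3} pick 3 [1->3 ok]
  15: obs=x cand={1,2} pick 1 [3->1 ok]
  16: obs=y cand={3} pick 3 [1->3 ok]
  17: obs=x cand={1,2} pick 1 [3->1 ok]
  18: obs=x cand={1,2} pick 2 [1->2 ok]
  19: obs=x cand={1,2} pick 1 [2->1 ok]
  20: obs=x cand={1,2} pick 1 [1->1 ok]
  21: obs=x cand={1,2} pick 2 [1->2 ok]
  22: obs=x cand={1,2} pick 1 [2->1 ok]
  23: obs=y cand={3} pick 3 [1->3 ok]
  24: obs=z cand={0} pick 0 [3->0 ok]
  25: obs=z cand={0} pick 0 [0->0 ok]

0,1,1,3,1,3,0,2,3,1,2,1,1,1,3,1,3,1,2,1,1,2,1,3,0,0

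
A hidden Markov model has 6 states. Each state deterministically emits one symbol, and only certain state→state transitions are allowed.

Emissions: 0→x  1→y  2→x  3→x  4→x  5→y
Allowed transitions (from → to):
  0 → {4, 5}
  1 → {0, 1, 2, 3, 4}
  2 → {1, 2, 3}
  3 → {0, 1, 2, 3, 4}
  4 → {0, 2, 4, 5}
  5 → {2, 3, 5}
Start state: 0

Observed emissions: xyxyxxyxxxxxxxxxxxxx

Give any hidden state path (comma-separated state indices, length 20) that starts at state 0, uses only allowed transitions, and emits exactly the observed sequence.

  pos 0: x in {0,2,3,4}, choose 0; start
  pos 1: y in {1,5}, choose 5; 0->5 ok
  pos 2: x in {0,2,3,4}, choose 3; 5->3 ok
  pos 3: y in {1,5}, choose 1; 3->1 ok
  pos 4: x in {0,2,3,4}, choose 3; 1->3 ok
  pos 5: x in {0,2,3,4}, choose 2; 3->2 ok
  pos 6: y in {1,5}, choose 1; 2->1 ok
  pos 7: x in {0,2,3,4}, choose 4; 1->4 ok
  pos 8: x in {0,2,3,4}, choose 4; 4->4 ok
  pos 9: x in {0,2,3,4}, choose 2; 4->2 ok
  pos 10: x in {0,2,3,4}, choose 2; 2->2 ok
  pos 11: x in {0,2,3,4}, choose 3; 2->3 ok
  pos 12: x in {0,2,3,4}, choose 2; 3->2 ok
  pos 13: x in {0,2,3,4}, choose 3; 2->3 ok
  pos 14: x in {0,2,3,4}, choose 4; 3->4 ok
  pos 15: x in {0,2,3,4}, choose 4; 4->4 ok
  pos 16: x in {0,2,3,4}, choose 0; 4->0 ok
  pos 17: x in {0,2,3,4}, choose 4; 0->4 ok
  pos 18: x in {0,2,3,4}, choose 2; 4->2 ok
  pos 19: x in {0,2,3,4}, choose 3; 2->3 ok

0,5,3,1,3,2,1,4,4,2,2,3,2,3,4,4,0,4,2,3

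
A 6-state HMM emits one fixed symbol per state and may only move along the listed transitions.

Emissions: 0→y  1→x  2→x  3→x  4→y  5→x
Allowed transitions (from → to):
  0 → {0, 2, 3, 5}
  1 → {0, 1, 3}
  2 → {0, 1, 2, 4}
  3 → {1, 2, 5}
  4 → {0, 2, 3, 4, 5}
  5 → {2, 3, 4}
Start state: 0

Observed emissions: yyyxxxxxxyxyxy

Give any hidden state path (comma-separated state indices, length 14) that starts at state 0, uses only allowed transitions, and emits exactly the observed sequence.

  0: obs=y cand={0,4} pick 0 [start]
  1: obs=y cand={0,4} pick 0 [0->0 ok]
  2: obs=y cand={0,4} pick 0 [0->0 ok]
  3: obs=x cand={1,2,3,5} pick 2 [0->2 ok]
  4: obs=x cand={1,2,3,5} pick 2 [2->2 ok]
  5: obs=x cand={1,2,3,5} pick 1 [2->1 ok]
  6: obs=x cand={1,2,3,5} pick 3 [1->3 ok]
  7: obs=x cand={1,2,3,5} pick 5 [3->5 ok]
  8: obs=x cand={1,2,3,5} pick 2 [5->2 ok]
  9: obs=y cand={0,4} pick 0 [2->0 ok]
  10: obs=x cand={1,2,3,5} pick 2 [0->2 ok]
  11: obs=y cand={0,4} pick 0 [2->0 ok]
  12: obs=x cand={1,2,3,5} pick 5 [0->5 ok]
  13: obs=y cand={0,4} pick 4 [5->4 ok]

0,0,0,2,2,1,3,5,2,0,2,0,5,4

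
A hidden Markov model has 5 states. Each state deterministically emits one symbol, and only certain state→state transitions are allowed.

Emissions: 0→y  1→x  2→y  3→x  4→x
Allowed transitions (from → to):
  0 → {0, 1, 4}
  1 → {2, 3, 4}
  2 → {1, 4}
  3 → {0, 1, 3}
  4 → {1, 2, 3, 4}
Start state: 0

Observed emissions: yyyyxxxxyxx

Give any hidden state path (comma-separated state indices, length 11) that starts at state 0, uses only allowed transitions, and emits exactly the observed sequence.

0,0,0,0,4,4,4,1,2,4,3

  t0 'y' -> {0,2}, take 0 (start)
  t1 'y' -> {0,2}, take 0 (0->0 ok)
  t2 'y' -> {0,2}, take 0 (0->0 ok)
  t3 'y' -> {0,2}, take 0 (0->0 ok)
  t4 'x' -> {1,3,4}, take 4 (0->4 ok)
  t5 'x' -> {1,3,4}, take 4 (4->4 ok)
  t6 'x' -> {1,3,4}, take 4 (4->4 ok)
  t7 'x' -> {1,3,4}, take 1 (4->1 ok)
  t8 'y' -> {0,2}, take 2 (1->2 ok)
  t9 'x' -> {1,3,4}, take 4 (2->4 ok)
  t10 'x' -> {1,3,4}, take 3 (4->3 ok)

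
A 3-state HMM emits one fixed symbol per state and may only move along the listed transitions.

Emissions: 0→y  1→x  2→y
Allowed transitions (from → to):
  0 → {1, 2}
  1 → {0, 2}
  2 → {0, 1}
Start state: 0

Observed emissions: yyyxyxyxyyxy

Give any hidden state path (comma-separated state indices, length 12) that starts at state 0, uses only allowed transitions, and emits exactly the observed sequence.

  t0 'y' -> {0,2}, take 0 (start)
  t1 'y' -> {0,2}, take 2 (0->2 ok)
  t2 'y' -> {0,2}, take 0 (2->0 ok)
  t3 'x' -> {1}, take 1 (0->1 ok)
  t4 'y' -> {0,2}, take 2 (1->2 ok)
  t5 'x' -> {1}, take 1 (2->1 ok)
  t6 'y' -> {0,2}, take 2 (1->2 ok)
  t7 'x' -> {1}, take 1 (2->1 ok)
  t8 'y' -> {0,2}, take 2 (1->2 ok)
  t9 'y' -> {0,2}, take 0 (2->0 ok)
  t10 'x' -> {1}, take 1 (0->1 ok)
  t11 'y' -> {0,2}, take 0 (1->0 ok)

0,2,0,1,2,1,2,1,2,0,1,0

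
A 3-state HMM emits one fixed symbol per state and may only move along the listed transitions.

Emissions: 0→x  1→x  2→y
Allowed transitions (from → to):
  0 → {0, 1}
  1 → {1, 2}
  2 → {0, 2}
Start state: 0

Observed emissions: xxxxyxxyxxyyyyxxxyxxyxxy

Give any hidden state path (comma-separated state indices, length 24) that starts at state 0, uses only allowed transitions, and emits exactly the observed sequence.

0,0,0,1,2,0,1,2,0,1,2,2,2,2,0,1,1,2,0,1,2,0,1,2

  pos 0: x in {0,1}, choose 0; start
  pos 1: x in {0,1}, choose 0; 0->0 ok
  pos 2: x in {0,1}, choose 0; 0->0 ok
  pos 3: x in {0,1}, choose 1; 0->1 ok
  pos 4: y in {2}, choose 2; 1->2 ok
  pos 5: x in {0,1}, choose 0; 2->0 ok
  pos 6: x in {0,1}, choose 1; 0->1 ok
  pos 7: y in {2}, choose 2; 1->2 ok
  pos 8: x in {0,1}, choose 0; 2->0 ok
  pos 9: x in {0,1}, choose 1; 0->1 ok
  pos 10: y in {2}, choose 2; 1->2 ok
  pos 11: y in {2}, choose 2; 2->2 ok
  pos 12: y in {2}, choose 2; 2->2 ok
  pos 13: y in {2}, choose 2; 2->2 ok
  pos 14: x in {0,1}, choose 0; 2->0 ok
  pos 15: x in {0,1}, choose 1; 0->1 ok
  pos 16: x in {0,1}, choose 1; 1->1 ok
  pos 17: y in {2}, choose 2; 1->2 ok
  pos 18: x in {0,1}, choose 0; 2->0 ok
  pos 19: x in {0,1}, choose 1; 0->1 ok
  pos 20: y in {2}, choose 2; 1->2 ok
  pos 21: x in {0,1}, choose 0; 2->0 ok
  pos 22: x in {0,1}, choose 1; 0->1 ok
  pos 23: y in {2}, choose 2; 1->2 ok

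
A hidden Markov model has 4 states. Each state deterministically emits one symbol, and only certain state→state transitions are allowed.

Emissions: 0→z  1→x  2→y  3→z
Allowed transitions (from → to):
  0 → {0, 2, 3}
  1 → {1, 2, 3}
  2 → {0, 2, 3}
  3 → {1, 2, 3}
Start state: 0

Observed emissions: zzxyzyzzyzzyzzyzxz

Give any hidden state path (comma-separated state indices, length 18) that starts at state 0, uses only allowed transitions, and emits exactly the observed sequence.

0,3,1,2,0,2,0,3,2,3,3,2,0,3,2,3,1,3

  [0] z  {0,3}  => 0  start
  [1] z  {0,3}  => 3  0->3 ok
  [2] x  {1}  => 1  3->1 ok
  [3] y  {2}  => 2  1->2 ok
  [4] z  {0,3}  => 0  2->0 ok
  [5] y  {2}  => 2  0->2 ok
  [6] z  {0,3}  => 0  2->0 ok
  [7] z  {0,3}  => 3  0->3 ok
  [8] y  {2}  => 2  3->2 ok
  [9] z  {0,3}  => 3  2->3 ok
  [10] z  {0,3}  => 3  3->3 ok
  [11] y  {2}  => 2  3->2 ok
  [12] z  {0,3}  => 0  2->0 ok
  [13] z  {0,3}  => 3  0->3 ok
  [14] y  {2}  => 2  3->2 ok
  [15] z  {0,3}  => 3  2->3 ok
  [16] x  {1}  => 1  3->1 ok
  [17] z  {0,3}  => 3  1->3 ok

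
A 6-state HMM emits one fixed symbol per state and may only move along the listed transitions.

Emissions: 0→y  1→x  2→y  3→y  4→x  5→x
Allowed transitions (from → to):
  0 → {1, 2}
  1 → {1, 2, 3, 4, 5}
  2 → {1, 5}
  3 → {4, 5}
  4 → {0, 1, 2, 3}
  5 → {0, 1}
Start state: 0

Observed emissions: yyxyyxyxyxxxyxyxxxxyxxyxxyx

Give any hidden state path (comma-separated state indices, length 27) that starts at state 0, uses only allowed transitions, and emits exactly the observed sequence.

0,2,5,0,2,5,0,1,2,1,5,1,3,4,3,5,1,1,5,0,1,1,3,4,1,3,4

  [0] y  {0,2,3}  => 0  start
  [1] y  {0,2,3}  => 2  0->2 ok
  [2] x  {1,4,5}  => 5  2->5 ok
  [3] y  {0,2,3}  => 0  5->0 ok
  [4] y  {0,2,3}  => 2  0->2 ok
  [5] x  {1,4,5}  => 5  2->5 ok
  [6] y  {0,2,3}  => 0  5->0 ok
  [7] x  {1,4,5}  => 1  0->1 ok
  [8] y  {0,2,3}  => 2  1->2 ok
  [9] x  {1,4,5}  => 1  2->1 ok
  [10] x  {1,4,5}  => 5  1->5 ok
  [11] x  {1,4,5}  => 1  5->1 ok
  [12] y  {0,2,3}  => 3  1->3 ok
  [13] x  {1,4,5}  => 4  3->4 ok
  [14] y  {0,2,3}  => 3  4->3 ok
  [15] x  {1,4,5}  => 5  3->5 ok
  [16] x  {1,4,5}  => 1  5->1 ok
  [17] x  {1,4,5}  => 1  1->1 ok
  [18] x  {1,4,5}  => 5  1->5 ok
  [19] y  {0,2,3}  => 0  5->0 ok
  [20] x  {1,4,5}  => 1  0->1 ok
  [21] x  {1,4,5}  => 1  1->1 ok
  [22] y  {0,2,3}  => 3  1->3 ok
  [23] x  {1,4,5}  => 4  3->4 ok
  [24] x  {1,4,5}  => 1  4->1 ok
  [25] y  {0,2,3}  => 3  1->3 ok
  [26] x  {1,4,5}  => 4  3->4 ok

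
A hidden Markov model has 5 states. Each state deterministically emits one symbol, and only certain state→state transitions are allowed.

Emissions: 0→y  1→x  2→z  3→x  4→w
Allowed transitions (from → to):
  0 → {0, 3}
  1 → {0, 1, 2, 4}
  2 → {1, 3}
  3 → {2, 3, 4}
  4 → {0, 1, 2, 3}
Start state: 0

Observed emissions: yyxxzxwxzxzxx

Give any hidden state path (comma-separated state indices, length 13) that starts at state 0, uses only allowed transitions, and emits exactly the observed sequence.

0,0,3,3,2,1,4,3,2,3,2,3,3

  pos 0: y in {0}, choose 0; start
  pos 1: y in {0}, choose 0; 0->0 ok
  pos 2: x in {1,3}, choose 3; 0->3 ok
  pos 3: x in {1,3}, choose 3; 3->3 ok
  pos 4: z in {2}, choose 2; 3->2 ok
  pos 5: x in {1,3}, choose 1; 2->1 ok
  pos 6: w in {4}, choose 4; 1->4 ok
  pos 7: x in {1,3}, choose 3; 4->3 ok
  pos 8: z in {2}, choose 2; 3->2 ok
  pos 9: x in {1,3}, choose 3; 2->3 ok
  pos 10: z in {2}, choose 2; 3->2 ok
  pos 11: x in {1,3}, choose 3; 2->3 ok
  pos 12: x in {1,3}, choose 3; 3->3 ok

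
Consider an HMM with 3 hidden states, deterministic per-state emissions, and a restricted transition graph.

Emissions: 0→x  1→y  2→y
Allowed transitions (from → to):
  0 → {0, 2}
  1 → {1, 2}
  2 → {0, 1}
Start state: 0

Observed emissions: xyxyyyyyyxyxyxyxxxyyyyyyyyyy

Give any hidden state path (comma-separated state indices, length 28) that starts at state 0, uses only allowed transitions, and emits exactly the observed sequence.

  0: obs=x cand={0} pick 0 [start]
  1: obs=y cand={1,2} pick 2 [0->2 ok]
  2: obs=x cand={0} pick 0 [2->0 ok]
  3: obs=y cand={1,2} pick 2 [0->2 ok]
  4: obs=y cand={1,2} pick 1 [2->1 ok]
  5: obs=y cand={1,2} pick 1 [1->1 ok]
  6: obs=y cand={1,2} pick 1 [1->1 ok]
  7: obs=y cand={1,2} pick 1 [1->1 ok]
  8: obs=y cand={1,2} pick 2 [1->2 ok]
  9: obs=x cand={0} pick 0 [2->0 ok]
  10: obs=y cand={1,2} pick 2 [0->2 ok]
  11: obs=x cand={0} pick 0 [2->0 ok]
  12: obs=y cand={1,2} pick 2 [0->2 ok]
  13: obs=x cand={0} pick 0 [2->0 ok]
  14: obs=y cand={1,2} pick 2 [0->2 ok]
  15: obs=x cand={0} pick 0 [2->0 ok]
  16: obs=x cand={0} pick 0 [0->0 ok]
  17: obs=x cand={0} pick 0 [0->0 ok]
  18: obs=y cand={1,2} pick 2 [0->2 ok]
  19: obs=y cand={1,2} pick 1 [2->1 ok]
  20: obs=y cand={1,2} pick 1 [1->1 ok]
  21: obs=y cand={1,2} pick 1 [1->1 ok]
  22: obs=y cand={1,2} pick 2 [1->2 ok]
  23: obs=y cand={1,2} pick 1 [2->1 ok]
  24: obs=y cand={1,2} pick 2 [1->2 ok]
  25: obs=y cand={1,2} pick 1 [2->1 ok]
  26: obs=y cand={1,2} pick 2 [1->2 ok]
  27: obs=y cand={1,2} pick 1 [2->1 ok]

0,2,0,2,1,1,1,1,2,0,2,0,2,0,2,0,0,0,2,1,1,1,2,1,2,1,2,1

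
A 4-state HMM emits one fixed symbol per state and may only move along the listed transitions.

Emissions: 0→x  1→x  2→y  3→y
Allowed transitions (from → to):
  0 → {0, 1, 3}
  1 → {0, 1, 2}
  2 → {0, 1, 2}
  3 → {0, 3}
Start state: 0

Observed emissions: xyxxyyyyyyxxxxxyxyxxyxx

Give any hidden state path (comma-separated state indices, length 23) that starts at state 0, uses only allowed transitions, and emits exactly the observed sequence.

0,3,0,0,3,3,3,3,3,3,0,0,0,1,1,2,0,3,0,1,2,0,1

  0: obs=x cand={0,1} pick 0 [start]
  1: obs=y cand={2,3} pick 3 [0->3 ok]
  2: obs=x cand={0,1} pick 0 [3->0 ok]
  3: obs=x cand={0,1} pick 0 [0->0 ok]
  4: obs=y cand={2,3} pick 3 [0->3 ok]
  5: obs=y cand={2,3} pick 3 [3->3 ok]
  6: obs=y cand={2,3} pick 3 [3->3 ok]
  7: obs=y cand={2,3} pick 3 [3->3 ok]
  8: obs=y cand={2,3} pick 3 [3->3 ok]
  9: obs=y cand={2,3} pick 3 [3->3 ok]
  10: obs=x cand={0,1} pick 0 [3->0 ok]
  11: obs=x cand={0,1} pick 0 [0->0 ok]
  12: obs=x cand={0,1} pick 0 [0->0 ok]
  13: obs=x cand={0,1} pick 1 [0->1 ok]
  14: obs=x cand={0,1} pick 1 [1->1 ok]
  15: obs=y cand={2,3} pick 2 [1->2 ok]
  16: obs=x cand={0,1} pick 0 [2->0 ok]
  17: obs=y cand={2,3} pick 3 [0->3 ok]
  18: obs=x cand={0,1} pick 0 [3->0 ok]
  19: obs=x cand={0,1} pick 1 [0->1 ok]
  20: obs=y cand={2,3} pick 2 [1->2 ok]
  21: obs=x cand={0,1} pick 0 [2->0 ok]
  22: obs=x cand={0,1} pick 1 [0->1 ok]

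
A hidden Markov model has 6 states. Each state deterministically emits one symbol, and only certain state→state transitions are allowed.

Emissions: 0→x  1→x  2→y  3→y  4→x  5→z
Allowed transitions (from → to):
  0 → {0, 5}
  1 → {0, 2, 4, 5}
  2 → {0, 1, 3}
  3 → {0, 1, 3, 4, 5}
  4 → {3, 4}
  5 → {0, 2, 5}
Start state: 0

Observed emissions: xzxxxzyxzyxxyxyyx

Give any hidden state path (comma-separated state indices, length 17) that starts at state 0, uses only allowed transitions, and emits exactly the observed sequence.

0,5,0,0,0,5,2,0,5,2,1,4,3,1,2,3,0

  0: obs=x cand={0,1,4} pick 0 [start]
  1: obs=z cand={5} pick 5 [0->5 ok]
  2: obs=x cand={0,1,4} pick 0 [5->0 ok]
  3: obs=x cand={0,1,4} pick 0 [0->0 ok]
  4: obs=x cand={0,1,4} pick 0 [0->0 ok]
  5: obs=z cand={5} pick 5 [0->5 ok]
  6: obs=y cand={2,3} pick 2 [5->2 ok]
  7: obs=x cand={0,1,4} pick 0 [2->0 ok]
  8: obs=z cand={5} pick 5 [0->5 ok]
  9: obs=y cand={2,3} pick 2 [5->2 ok]
  10: obs=x cand={0,1,4} pick 1 [2->1 ok]
  11: obs=x cand={0,1,4} pick 4 [1->4 ok]
  12: obs=y cand={2,3} pick 3 [4->3 ok]
  13: obs=x cand={0,1,4} pick 1 [3->1 ok]
  14: obs=y cand={2,3} pick 2 [1->2 ok]
  15: obs=y cand={2,3} pick 3 [2->3 ok]
  16: obs=x cand={0,1,4} pick 0 [3->0 ok]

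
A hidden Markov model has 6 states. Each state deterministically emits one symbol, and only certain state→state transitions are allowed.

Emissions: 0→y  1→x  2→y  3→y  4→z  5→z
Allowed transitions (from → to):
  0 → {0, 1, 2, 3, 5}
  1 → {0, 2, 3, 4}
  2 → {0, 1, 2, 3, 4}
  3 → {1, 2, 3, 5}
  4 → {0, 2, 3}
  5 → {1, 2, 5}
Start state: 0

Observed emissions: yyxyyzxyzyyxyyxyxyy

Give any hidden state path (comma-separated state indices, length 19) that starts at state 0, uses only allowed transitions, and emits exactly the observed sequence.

  pos 0: y in {0,2,3}, choose 0; start
  pos 1: y in {0,2,3}, choose 3; 0->3 ok
  pos 2: x in {1}, choose 1; 3->1 ok
  pos 3: y in {0,2,3}, choose 3; 1->3 ok
  pos 4: y in {0,2,3}, choose 3; 3->3 ok
  pos 5: z in {4,5}, choose 5; 3->5 ok
  pos 6: x in {1}, choose 1; 5->1 ok
  pos 7: y in {0,2,3}, choose 2; 1->2 ok
  pos 8: z in {4,5}, choose 4; 2->4 ok
  pos 9: y in {0,2,3}, choose 3; 4->3 ok
  pos 10: y in {0,2,3}, choose 2; 3->2 ok
  pos 11: x in {1}, choose 1; 2->1 ok
  pos 12: y in {0,2,3}, choose 2; 1->2 ok
  pos 13: y in {0,2,3}, choose 0; 2->0 ok
  pos 14: x in {1}, choose 1; 0->1 ok
  pos 15: y in {0,2,3}, choose 3; 1->3 ok
  pos 16: x in {1}, choose 1; 3->1 ok
  pos 17: y in {0,2,3}, choose 3; 1->3 ok
  pos 18: y in {0,2,3}, choose 2; 3->2 ok

0,3,1,3,3,5,1,2,4,3,2,1,2,0,1,3,1,3,2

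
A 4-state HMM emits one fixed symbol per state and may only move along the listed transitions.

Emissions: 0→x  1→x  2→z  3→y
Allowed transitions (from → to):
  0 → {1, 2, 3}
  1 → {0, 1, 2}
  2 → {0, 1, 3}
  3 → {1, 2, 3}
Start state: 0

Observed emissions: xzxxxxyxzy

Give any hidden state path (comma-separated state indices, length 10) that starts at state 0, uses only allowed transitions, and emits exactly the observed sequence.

0,2,1,1,1,0,3,1,2,3

  [0] x  {0,1}  => 0  start
  [1] z  {2}  => 2  0->2 ok
  [2] x  {0,1}  => 1  2->1 ok
  [3] x  {0,1}  => 1  1->1 ok
  [4] x  {0,1}  => 1  1->1 ok
  [5] x  {0,1}  => 0  1->0 ok
  [6] y  {3}  => 3  0->3 ok
  [7] x  {0,1}  => 1  3->1 ok
  [8] z  {2}  => 2  1->2 ok
  [9] y  {3}  => 3  2->3 ok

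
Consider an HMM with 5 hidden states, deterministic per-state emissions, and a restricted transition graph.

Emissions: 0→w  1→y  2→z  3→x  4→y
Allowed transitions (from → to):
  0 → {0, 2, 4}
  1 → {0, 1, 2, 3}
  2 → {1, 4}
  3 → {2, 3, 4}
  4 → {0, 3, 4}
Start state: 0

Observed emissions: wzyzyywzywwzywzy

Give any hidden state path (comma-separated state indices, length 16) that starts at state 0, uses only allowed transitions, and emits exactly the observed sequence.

  pos 0: w in {0}, choose 0; start
  pos 1: z in {2}, choose 2; 0->2 ok
  pos 2: y in {1,4}, choose 1; 2->1 ok
  pos 3: z in {2}, choose 2; 1->2 ok
  pos 4: y in {1,4}, choose 4; 2->4 ok
  pos 5: y in {1,4}, choose 4; 4->4 ok
  pos 6: w in {0}, choose 0; 4->0 ok
  pos 7: z in {2}, choose 2; 0->2 ok
  pos 8: y in {1,4}, choose 4; 2->4 ok
  pos 9: w in {0}, choose 0; 4->0 ok
  pos 10: w in {0}, choose 0; 0->0 ok
  pos 11: z in {2}, choose 2; 0->2 ok
  pos 12: y in {1,4}, choose 4; 2->4 ok
  pos 13: w in {0}, choose 0; 4->0 ok
  pos 14: z in {2}, choose 2; 0->2 ok
  pos 15: y in {1,4}, choose 1; 2->1 ok

0,2,1,2,4,4,0,2,4,0,0,2,4,0,2,1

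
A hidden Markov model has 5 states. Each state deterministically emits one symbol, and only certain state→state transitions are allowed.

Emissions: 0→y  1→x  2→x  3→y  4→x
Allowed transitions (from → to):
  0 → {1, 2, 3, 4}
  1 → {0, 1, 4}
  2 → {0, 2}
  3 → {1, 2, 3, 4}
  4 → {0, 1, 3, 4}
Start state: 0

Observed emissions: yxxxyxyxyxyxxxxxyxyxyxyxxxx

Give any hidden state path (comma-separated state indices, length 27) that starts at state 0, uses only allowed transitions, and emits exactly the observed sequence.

  t0 'y' -> {0,3}, take 0 (start)
  t1 'x' -> {1,2,4}, take 2 (0->2 ok)
  t2 'x' -> {1,2,4}, take 2 (2->2 ok)
  t3 'x' -> {1,2,4}, take 2 (2->2 ok)
  t4 'y' -> {0,3}, take 0 (2->0 ok)
  t5 'x' -> {1,2,4}, take 2 (0->2 ok)
  t6 'y' -> {0,3}, take 0 (2->0 ok)
  t7 'x' -> {1,2,4}, take 4 (0->4 ok)
  t8 'y' -> {0,3}, take 3 (4->3 ok)
  t9 'x' -> {1,2,4}, take 4 (3->4 ok)
  t10 'y' -> {0,3}, take 3 (4->3 ok)
  t11 'x' -> {1,2,4}, take 4 (3->4 ok)
  t12 'x' -> {1,2,4}, take 1 (4->1 ok)
  t13 'x' -> {1,2,4}, take 4 (1->4 ok)
  t14 'x' -> {1,2,4}, take 1 (4->1 ok)
  t15 'x' -> {1,2,4}, take 1 (1->1 ok)
  t16 'y' -> {0,3}, take 0 (1->0 ok)
  t17 'x' -> {1,2,4}, take 1 (0->1 ok)
  t18 'y' -> {0,3}, take 0 (1->0 ok)
  t19 'x' -> {1,2,4}, take 2 (0->2 ok)
  t20 'y' -> {0,3}, take 0 (2->0 ok)
  t21 'x' -> {1,2,4}, take 2 (0->2 ok)
  t22 'y' -> {0,3}, take 0 (2->0 ok)
  t23 'x' -> {1,2,4}, take 2 (0->2 ok)
  t24 'x' -> {1,2,4}, take 2 (2->2 ok)
  t25 'x' -> {1,2,4}, take 2 (2->2 ok)
  t26 'x' -> {1,2,4}, take 2 (2->2 ok)

0,2,2,2,0,2,0,4,3,4,3,4,1,4,1,1,0,1,0,2,0,2,0,2,2,2,2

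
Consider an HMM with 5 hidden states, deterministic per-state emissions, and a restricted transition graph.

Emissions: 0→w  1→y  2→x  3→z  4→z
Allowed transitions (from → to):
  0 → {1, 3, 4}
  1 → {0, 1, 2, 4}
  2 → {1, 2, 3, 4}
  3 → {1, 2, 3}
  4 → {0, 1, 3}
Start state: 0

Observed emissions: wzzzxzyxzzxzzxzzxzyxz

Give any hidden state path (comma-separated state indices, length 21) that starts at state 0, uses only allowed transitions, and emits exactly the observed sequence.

  0: obs=w cand={0} pick 0 [start]
  1: obs=z cand={3,4} pick 3 [0->3 ok]
  2: obs=z cand={3,4} pick 3 [3->3 ok]
  3: obs=z cand={3,4} pick 3 [3->3 ok]
  4: obs=x cand={2} pick 2 [3->2 ok]
  5: obs=z cand={3,4} pick 4 [2->4 ok]
  6: obs=y cand={1} pick 1 [4->1 ok]
  7: obs=x cand={2} pick 2 [1->2 ok]
  8: obs=z cand={3,4} pick 4 [2->4 ok]
  9: obs=z cand={3,4} pick 3 [4->3 ok]
  10: obs=x cand={2} pick 2 [3->2 ok]
  11: obs=z cand={3,4} pick 4 [2->4 ok]
  12: obs=z cand={3,4} pick 3 [4->3 ok]
  13: obs=x cand={2} pick 2 [3->2 ok]
  14: obs=z cand={3,4} pick 3 [2->3 ok]
  15: obs=z cand={3,4} pick 3 [3->3 ok]
  16: obs=x cand={2} pick 2 [3->2 ok]
  17: obs=z cand={3,4} pick 4 [2->4 ok]
  18: obs=y cand={1} pick 1 [4->1 ok]
  19: obs=x cand={2} pick 2 [1->2 ok]
  20: obs=z cand={3,4} pick 3 [2->3 ok]

0,3,3,3,2,4,1,2,4,3,2,4,3,2,3,3,2,4,1,2,3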